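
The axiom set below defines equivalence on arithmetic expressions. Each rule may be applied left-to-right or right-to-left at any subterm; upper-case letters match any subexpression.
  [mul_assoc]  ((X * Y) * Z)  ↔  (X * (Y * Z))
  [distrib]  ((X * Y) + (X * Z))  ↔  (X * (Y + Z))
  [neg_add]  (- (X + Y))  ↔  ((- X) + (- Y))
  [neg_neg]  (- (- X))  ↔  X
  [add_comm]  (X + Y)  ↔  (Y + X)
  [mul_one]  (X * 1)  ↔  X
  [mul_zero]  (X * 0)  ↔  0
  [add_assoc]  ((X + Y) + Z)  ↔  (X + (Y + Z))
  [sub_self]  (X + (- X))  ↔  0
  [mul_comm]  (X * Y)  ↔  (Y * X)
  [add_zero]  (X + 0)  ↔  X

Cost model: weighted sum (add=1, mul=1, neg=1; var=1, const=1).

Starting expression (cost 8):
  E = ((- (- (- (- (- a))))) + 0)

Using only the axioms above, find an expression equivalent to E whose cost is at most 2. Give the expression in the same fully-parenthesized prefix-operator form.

(- a)   [cost 2]

1. [neg_neg →] (- (- (- a)))  →  (- a);  E = ((- (- (- a))) + 0)
2. [neg_neg →] (- (- a))  →  a;  E = ((- a) + 0)
3. [add_zero →] ((- a) + 0)  →  (- a);  cost 2 ≤ 2, done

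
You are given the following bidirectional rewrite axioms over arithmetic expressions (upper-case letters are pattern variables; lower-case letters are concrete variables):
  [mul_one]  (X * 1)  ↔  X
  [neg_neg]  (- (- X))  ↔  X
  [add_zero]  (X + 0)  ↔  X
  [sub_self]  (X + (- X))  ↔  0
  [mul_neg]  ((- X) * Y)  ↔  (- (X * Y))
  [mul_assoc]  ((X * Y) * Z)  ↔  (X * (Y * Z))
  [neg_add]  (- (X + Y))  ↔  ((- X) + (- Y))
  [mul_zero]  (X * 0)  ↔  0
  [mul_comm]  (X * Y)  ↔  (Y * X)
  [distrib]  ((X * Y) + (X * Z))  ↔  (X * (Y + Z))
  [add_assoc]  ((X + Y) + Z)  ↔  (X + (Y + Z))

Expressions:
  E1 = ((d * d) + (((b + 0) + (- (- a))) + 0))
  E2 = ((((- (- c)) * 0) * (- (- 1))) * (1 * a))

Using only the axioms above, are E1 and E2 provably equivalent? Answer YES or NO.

NO

All listed rules preserve value, hence provable equivalence implies equal values everywhere; look for a separating assignment.
a=0, b=0, c=0, d=1 gives E1 ↦ 1, E2 ↦ 0; values differ ⇒ not provably equivalent.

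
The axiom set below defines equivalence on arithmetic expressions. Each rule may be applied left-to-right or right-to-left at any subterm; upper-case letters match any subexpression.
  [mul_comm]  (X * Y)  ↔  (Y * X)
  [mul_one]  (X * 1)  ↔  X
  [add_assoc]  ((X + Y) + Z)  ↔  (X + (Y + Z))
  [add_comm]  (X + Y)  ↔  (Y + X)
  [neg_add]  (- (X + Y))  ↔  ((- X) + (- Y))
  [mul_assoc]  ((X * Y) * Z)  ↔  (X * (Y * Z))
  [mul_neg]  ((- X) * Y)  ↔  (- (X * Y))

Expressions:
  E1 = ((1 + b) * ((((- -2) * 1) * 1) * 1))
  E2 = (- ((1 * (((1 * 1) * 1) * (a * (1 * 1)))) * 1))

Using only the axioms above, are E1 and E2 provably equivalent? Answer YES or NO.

NO

Every axiom is a valid identity, so a rewrite proof would force E1 and E2 to agree under every assignment.
At a=0, b=0: E1 = 2 but E2 = 0; they differ, so no derivation exists.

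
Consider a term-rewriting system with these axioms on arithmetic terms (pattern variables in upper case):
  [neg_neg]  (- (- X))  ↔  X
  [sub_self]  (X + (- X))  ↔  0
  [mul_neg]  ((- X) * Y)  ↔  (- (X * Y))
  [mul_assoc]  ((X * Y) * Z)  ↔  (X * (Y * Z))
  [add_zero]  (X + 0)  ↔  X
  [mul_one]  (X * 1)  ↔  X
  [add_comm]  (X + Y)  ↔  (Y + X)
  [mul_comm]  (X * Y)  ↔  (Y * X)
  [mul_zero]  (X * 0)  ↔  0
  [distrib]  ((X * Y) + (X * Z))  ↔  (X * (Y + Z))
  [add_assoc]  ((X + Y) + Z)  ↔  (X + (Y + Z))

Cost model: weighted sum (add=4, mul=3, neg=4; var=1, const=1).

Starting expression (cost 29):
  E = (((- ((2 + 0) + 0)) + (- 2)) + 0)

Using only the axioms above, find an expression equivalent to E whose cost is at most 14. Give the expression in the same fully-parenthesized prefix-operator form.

step 1: add_zero (→) rewrites (2 + 0) into 2, now (((- (2 + 0)) + (- 2)) + 0)
step 2: add_zero (→) rewrites (((- (2 + 0)) + (- 2)) + 0) into ((- (2 + 0)) + (- 2))
step 3: add_zero (→) rewrites (2 + 0) into 2, reaching cost 14 (bound 14)

((- 2) + (- 2))   [cost 14]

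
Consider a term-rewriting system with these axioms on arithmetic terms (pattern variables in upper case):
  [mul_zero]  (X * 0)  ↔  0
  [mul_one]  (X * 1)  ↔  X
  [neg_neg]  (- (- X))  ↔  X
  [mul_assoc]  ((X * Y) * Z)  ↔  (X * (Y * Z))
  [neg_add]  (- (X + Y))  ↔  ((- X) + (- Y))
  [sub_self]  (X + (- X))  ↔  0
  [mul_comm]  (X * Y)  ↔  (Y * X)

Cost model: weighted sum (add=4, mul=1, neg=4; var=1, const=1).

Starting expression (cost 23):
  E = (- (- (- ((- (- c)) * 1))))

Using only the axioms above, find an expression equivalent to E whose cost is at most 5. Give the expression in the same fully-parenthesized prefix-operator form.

1. [neg_neg →] (- (- c))  →  c;  E = (- (- (- (c * 1))))
2. [mul_one →] (c * 1)  →  c;  E = (- (- (- c)))
3. [neg_neg →] (- (- (- c)))  →  (- c);  cost 5 ≤ 5, done

(- c)   [cost 5]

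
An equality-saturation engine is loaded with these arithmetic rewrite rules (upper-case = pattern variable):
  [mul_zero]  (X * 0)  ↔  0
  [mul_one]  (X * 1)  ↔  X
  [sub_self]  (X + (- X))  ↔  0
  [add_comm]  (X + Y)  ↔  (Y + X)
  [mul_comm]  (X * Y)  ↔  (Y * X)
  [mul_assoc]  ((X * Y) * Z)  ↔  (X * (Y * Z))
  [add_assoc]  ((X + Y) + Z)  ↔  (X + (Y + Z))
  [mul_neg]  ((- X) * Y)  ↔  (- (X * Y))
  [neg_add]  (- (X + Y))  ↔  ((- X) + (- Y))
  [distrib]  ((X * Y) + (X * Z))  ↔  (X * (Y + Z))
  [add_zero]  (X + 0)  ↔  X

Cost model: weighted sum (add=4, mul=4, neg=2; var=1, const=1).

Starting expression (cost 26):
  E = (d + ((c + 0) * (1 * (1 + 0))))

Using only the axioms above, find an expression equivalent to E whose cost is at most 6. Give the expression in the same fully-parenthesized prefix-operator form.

(d + c)   [cost 6]

(1) (1 + 0)  =[add_zero →]=  1    ⊢ (d + ((c + 0) * (1 * 1)))
(2) (1 * 1)  =[mul_one →]=  1    ⊢ (d + ((c + 0) * 1))
(3) (c + 0)  =[add_zero →]=  c    ⊢ (d + (c * 1))
(4) (c * 1)  =[mul_one →]=  c    ⊢ cost 6, within 6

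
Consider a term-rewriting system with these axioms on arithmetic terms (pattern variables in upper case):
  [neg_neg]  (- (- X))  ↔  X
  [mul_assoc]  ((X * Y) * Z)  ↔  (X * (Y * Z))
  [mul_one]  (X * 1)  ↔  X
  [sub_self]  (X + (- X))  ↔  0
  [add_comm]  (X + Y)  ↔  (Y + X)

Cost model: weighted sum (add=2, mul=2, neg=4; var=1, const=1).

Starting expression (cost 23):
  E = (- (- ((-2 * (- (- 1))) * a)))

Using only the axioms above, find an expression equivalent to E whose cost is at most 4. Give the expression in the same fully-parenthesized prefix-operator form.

(-2 * a)   [cost 4]

step 1: neg_neg (→) rewrites (- (- ((-2 * (- (- 1))) * a))) into ((-2 * (- (- 1))) * a)
step 2: neg_neg (→) rewrites (- (- 1)) into 1, now ((-2 * 1) * a)
step 3: mul_one (→) rewrites (-2 * 1) into -2, reaching cost 4 (bound 4)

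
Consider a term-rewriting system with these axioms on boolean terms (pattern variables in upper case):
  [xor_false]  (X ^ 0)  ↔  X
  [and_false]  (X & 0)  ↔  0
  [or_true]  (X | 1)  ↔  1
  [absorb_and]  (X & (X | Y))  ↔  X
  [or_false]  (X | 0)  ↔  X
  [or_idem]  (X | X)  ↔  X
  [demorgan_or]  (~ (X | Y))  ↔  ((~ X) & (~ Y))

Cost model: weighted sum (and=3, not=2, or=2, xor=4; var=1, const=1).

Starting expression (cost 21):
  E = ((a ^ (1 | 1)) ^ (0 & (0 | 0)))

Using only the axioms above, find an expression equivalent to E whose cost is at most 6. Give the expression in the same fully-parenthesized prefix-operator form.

1. [absorb_and →] (0 & (0 | 0))  →  0;  E = ((a ^ (1 | 1)) ^ 0)
2. [or_idem →] (1 | 1)  →  1;  E = ((a ^ 1) ^ 0)
3. [xor_false →] ((a ^ 1) ^ 0)  →  (a ^ 1);  cost 6 ≤ 6, done

(a ^ 1)   [cost 6]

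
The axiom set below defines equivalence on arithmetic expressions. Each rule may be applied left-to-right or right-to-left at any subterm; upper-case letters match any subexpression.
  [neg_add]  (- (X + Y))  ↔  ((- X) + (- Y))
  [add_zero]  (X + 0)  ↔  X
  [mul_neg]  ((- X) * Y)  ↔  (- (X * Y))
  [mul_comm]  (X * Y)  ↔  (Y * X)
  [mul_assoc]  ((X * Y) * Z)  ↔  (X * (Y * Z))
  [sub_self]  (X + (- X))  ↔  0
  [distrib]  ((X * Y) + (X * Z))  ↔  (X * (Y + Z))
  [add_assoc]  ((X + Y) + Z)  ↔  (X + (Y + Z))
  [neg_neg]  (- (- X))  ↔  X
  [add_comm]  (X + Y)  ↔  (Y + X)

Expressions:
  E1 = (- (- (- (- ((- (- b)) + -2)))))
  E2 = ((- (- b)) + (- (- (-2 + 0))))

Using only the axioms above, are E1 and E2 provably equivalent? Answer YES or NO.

1. [neg_neg →] (- (- b))  →  b;  E1 = (- (- (- (- (b + -2)))))
2. [neg_neg →] (- (- (- (b + -2))))  →  (- (b + -2));  E1 = (- (- (b + -2)))
3. [neg_neg →] (- (- (b + -2)))  →  (b + -2)
4. [neg_neg ←] b  →  (- (- b));  E1 = ((- (- b)) + -2)
5. [neg_neg ←] -2  →  (- (- -2));  E1 = ((- (- b)) + (- (- -2)))
6. [add_zero ←] -2  →  (-2 + 0);  this is E2

YES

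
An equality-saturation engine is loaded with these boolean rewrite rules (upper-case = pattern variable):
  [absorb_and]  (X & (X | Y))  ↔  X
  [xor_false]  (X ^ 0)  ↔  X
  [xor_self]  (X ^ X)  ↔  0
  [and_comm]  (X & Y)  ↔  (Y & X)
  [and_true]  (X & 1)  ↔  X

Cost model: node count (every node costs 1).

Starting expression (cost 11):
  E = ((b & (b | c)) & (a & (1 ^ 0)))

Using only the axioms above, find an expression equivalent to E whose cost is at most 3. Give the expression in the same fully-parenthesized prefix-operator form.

step 1: absorb_and (→) rewrites (b & (b | c)) into b, now (b & (a & (1 ^ 0)))
step 2: xor_false (→) rewrites (1 ^ 0) into 1, now (b & (a & 1))
step 3: and_true (→) rewrites (a & 1) into a, reaching cost 3 (bound 3)

(b & a)   [cost 3]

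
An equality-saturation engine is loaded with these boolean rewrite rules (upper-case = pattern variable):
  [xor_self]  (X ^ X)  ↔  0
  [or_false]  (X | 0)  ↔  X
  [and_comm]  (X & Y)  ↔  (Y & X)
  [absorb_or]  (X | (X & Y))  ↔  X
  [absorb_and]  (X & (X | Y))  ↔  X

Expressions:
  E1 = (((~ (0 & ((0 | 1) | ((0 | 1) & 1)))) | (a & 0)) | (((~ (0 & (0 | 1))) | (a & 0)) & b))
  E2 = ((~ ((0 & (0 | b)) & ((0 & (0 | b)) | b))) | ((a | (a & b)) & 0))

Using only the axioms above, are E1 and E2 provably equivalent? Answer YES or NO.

YES

1. [absorb_or →] ((0 | 1) | ((0 | 1) & 1))  →  (0 | 1);  E1 = (((~ (0 & (0 | 1))) | (a & 0)) | (((~ (0 & (0 | 1))) | (a & 0)) & b))
2. [absorb_or →] (((~ (0 & (0 | 1))) | (a & 0)) | (((~ (0 & (0 | 1))) | (a & 0)) & b))  →  ((~ (0 & (0 | 1))) | (a & 0))
3. [absorb_and →] (0 & (0 | 1))  →  0;  E1 = ((~ 0) | (a & 0))
4. [absorb_or ←] a  →  (a | (a & b));  E1 = ((~ 0) | ((a | (a & b)) & 0))
5. [absorb_and ←] 0  →  (0 & (0 | b));  E1 = ((~ (0 & (0 | b))) | ((a | (a & b)) & 0))
6. [absorb_and ←] (0 & (0 | b))  →  ((0 & (0 | b)) & ((0 & (0 | b)) | b));  this is E2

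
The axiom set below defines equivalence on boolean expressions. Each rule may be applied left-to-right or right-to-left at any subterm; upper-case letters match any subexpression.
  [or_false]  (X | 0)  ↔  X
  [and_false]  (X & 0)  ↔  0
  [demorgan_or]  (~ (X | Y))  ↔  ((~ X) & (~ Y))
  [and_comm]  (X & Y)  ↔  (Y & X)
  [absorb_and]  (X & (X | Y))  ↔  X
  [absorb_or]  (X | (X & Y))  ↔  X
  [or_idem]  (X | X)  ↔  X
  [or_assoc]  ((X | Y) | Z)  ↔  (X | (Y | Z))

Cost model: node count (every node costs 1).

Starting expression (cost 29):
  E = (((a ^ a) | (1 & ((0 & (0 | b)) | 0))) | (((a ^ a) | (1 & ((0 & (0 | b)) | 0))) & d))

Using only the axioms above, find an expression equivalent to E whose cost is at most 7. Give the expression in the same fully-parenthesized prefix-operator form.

1. [absorb_or →] (((a ^ a) | (1 & ((0 & (0 | b)) | 0))) | (((a ^ a) | (1 & ((0 & (0 | b)) | 0))) & d))  →  ((a ^ a) | (1 & ((0 & (0 | b)) | 0)))
2. [or_false →] ((0 & (0 | b)) | 0)  →  (0 & (0 | b));  E = ((a ^ a) | (1 & (0 & (0 | b))))
3. [absorb_and →] (0 & (0 | b))  →  0;  cost 7 ≤ 7, done

((a ^ a) | (1 & 0))   [cost 7]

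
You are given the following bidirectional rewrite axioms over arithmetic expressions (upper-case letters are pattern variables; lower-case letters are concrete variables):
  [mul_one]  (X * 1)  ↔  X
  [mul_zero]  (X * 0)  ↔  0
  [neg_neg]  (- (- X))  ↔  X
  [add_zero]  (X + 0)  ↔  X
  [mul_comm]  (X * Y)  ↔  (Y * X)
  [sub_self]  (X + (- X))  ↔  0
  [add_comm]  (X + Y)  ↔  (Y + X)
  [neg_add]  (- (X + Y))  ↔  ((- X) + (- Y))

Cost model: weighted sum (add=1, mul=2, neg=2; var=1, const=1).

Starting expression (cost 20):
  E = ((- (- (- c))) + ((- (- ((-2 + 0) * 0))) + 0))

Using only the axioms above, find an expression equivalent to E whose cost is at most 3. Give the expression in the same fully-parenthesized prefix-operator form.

(- c)   [cost 3]

step 1: neg_neg (→) rewrites (- (- ((-2 + 0) * 0))) into ((-2 + 0) * 0), now ((- (- (- c))) + (((-2 + 0) * 0) + 0))
step 2: add_zero (→) rewrites (-2 + 0) into -2, now ((- (- (- c))) + ((-2 * 0) + 0))
step 3: add_zero (→) rewrites ((-2 * 0) + 0) into (-2 * 0), now ((- (- (- c))) + (-2 * 0))
step 4: mul_zero (→) rewrites (-2 * 0) into 0, now ((- (- (- c))) + 0)
step 5: add_zero (→) rewrites ((- (- (- c))) + 0) into (- (- (- c)))
step 6: neg_neg (→) rewrites (- (- (- c))) into (- c), reaching cost 3 (bound 3)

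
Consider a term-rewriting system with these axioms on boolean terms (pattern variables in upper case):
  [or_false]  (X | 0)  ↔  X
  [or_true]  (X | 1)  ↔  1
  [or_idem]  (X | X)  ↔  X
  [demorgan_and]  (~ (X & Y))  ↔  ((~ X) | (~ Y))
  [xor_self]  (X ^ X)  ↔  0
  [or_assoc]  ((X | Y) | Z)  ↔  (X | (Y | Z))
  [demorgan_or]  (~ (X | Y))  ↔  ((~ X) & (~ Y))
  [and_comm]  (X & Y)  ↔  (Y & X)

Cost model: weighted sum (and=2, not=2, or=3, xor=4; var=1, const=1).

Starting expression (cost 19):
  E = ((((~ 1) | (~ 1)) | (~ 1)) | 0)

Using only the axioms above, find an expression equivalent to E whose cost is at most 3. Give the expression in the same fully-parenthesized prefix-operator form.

1. [or_idem →] ((~ 1) | (~ 1))  →  (~ 1);  E = (((~ 1) | (~ 1)) | 0)
2. [or_idem →] ((~ 1) | (~ 1))  →  (~ 1);  E = ((~ 1) | 0)
3. [or_false →] ((~ 1) | 0)  →  (~ 1);  cost 3 ≤ 3, done

(~ 1)   [cost 3]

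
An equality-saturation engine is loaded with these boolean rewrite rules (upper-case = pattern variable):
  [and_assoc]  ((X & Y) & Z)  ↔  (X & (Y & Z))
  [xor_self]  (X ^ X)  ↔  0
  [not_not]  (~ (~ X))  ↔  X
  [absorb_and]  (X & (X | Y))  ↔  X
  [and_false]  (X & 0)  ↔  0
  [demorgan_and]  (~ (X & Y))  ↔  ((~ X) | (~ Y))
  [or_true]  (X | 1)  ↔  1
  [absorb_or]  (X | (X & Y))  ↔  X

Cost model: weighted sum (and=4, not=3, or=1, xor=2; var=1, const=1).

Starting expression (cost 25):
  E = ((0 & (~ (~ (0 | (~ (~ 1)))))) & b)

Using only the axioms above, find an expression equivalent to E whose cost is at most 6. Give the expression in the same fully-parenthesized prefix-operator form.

(0 & b)   [cost 6]

(1) (~ (~ 1))  =[not_not →]=  1    ⊢ ((0 & (~ (~ (0 | 1)))) & b)
(2) (~ (~ (0 | 1)))  =[not_not →]=  (0 | 1)    ⊢ ((0 & (0 | 1)) & b)
(3) (0 & (0 | 1))  =[absorb_and →]=  0    ⊢ cost 6, within 6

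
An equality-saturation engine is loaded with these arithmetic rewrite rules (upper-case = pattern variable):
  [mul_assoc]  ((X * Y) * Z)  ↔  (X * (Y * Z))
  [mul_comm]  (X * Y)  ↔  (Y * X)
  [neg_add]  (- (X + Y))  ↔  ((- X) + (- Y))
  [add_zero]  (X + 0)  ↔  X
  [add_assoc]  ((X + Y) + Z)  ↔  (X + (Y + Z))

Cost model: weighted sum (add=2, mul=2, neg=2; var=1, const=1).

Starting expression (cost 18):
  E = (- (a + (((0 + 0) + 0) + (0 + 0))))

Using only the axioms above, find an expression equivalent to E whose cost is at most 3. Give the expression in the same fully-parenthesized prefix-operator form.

1. [add_zero →] ((0 + 0) + 0)  →  (0 + 0);  E = (- (a + ((0 + 0) + (0 + 0))))
2. [add_zero →] (0 + 0)  →  0;  E = (- (a + (0 + (0 + 0))))
3. [add_zero →] (0 + 0)  →  0;  E = (- (a + (0 + 0)))
4. [add_zero →] (0 + 0)  →  0;  E = (- (a + 0))
5. [add_zero →] (a + 0)  →  a;  cost 3 ≤ 3, done

(- a)   [cost 3]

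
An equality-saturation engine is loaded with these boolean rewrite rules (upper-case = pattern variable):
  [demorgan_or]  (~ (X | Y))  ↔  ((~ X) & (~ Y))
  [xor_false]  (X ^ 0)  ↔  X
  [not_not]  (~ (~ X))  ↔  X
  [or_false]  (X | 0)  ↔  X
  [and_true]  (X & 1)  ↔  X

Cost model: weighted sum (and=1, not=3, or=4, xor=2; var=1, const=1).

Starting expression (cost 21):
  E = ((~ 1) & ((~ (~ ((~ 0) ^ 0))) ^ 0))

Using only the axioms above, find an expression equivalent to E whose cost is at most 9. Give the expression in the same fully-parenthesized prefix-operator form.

((~ 1) & (~ 0))   [cost 9]

(1) (~ (~ ((~ 0) ^ 0)))  =[not_not →]=  ((~ 0) ^ 0)    ⊢ ((~ 1) & (((~ 0) ^ 0) ^ 0))
(2) (((~ 0) ^ 0) ^ 0)  =[xor_false →]=  ((~ 0) ^ 0)    ⊢ ((~ 1) & ((~ 0) ^ 0))
(3) ((~ 0) ^ 0)  =[xor_false →]=  (~ 0)    ⊢ cost 9, within 9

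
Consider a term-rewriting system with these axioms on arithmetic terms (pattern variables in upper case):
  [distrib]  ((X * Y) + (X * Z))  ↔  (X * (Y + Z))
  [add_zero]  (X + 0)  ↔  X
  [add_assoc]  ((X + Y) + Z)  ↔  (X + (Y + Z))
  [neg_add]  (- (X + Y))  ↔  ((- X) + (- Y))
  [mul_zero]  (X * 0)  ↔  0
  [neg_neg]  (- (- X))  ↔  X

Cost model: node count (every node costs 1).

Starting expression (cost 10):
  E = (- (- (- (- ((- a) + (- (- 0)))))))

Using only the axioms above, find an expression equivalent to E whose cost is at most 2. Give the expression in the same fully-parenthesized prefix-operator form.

(- a)   [cost 2]

(1) (- (- (- ((- a) + (- (- 0))))))  =[neg_neg →]=  (- ((- a) + (- (- 0))))    ⊢ (- (- ((- a) + (- (- 0)))))
(2) (- (- 0))  =[neg_neg →]=  0    ⊢ (- (- ((- a) + 0)))
(3) ((- a) + 0)  =[add_zero →]=  (- a)    ⊢ (- (- (- a)))
(4) (- (- (- a)))  =[neg_neg →]=  (- a)    ⊢ cost 2, within 2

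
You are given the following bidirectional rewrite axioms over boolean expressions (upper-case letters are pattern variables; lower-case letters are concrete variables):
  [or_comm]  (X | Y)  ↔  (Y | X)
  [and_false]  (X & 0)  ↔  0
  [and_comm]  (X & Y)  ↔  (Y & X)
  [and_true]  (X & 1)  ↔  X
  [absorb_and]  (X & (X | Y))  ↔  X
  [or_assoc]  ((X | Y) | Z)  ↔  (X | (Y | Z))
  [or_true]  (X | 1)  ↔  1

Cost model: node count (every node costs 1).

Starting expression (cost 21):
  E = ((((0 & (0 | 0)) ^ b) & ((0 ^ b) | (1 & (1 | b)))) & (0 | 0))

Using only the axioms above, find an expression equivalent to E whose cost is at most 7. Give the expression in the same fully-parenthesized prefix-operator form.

step 1: absorb_and (→) rewrites (0 & (0 | 0)) into 0, now (((0 ^ b) & ((0 ^ b) | (1 & (1 | b)))) & (0 | 0))
step 2: absorb_and (→) rewrites (1 & (1 | b)) into 1, now (((0 ^ b) & ((0 ^ b) | 1)) & (0 | 0))
step 3: absorb_and (→) rewrites ((0 ^ b) & ((0 ^ b) | 1)) into (0 ^ b), reaching cost 7 (bound 7)

((0 ^ b) & (0 | 0))   [cost 7]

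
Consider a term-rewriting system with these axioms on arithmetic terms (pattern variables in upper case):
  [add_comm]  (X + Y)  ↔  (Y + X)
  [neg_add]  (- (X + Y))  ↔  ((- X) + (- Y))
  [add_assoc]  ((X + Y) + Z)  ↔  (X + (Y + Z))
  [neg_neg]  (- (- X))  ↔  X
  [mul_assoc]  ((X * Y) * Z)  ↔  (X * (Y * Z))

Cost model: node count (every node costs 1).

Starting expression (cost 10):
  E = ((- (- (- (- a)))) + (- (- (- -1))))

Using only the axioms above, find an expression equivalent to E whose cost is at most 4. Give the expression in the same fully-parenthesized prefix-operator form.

(a + (- -1))   [cost 4]

step 1: neg_neg (→) rewrites (- (- (- a))) into (- a), now ((- (- a)) + (- (- (- -1))))
step 2: neg_neg (→) rewrites (- (- -1)) into -1, now ((- (- a)) + (- -1))
step 3: neg_neg (→) rewrites (- (- a)) into a, reaching cost 4 (bound 4)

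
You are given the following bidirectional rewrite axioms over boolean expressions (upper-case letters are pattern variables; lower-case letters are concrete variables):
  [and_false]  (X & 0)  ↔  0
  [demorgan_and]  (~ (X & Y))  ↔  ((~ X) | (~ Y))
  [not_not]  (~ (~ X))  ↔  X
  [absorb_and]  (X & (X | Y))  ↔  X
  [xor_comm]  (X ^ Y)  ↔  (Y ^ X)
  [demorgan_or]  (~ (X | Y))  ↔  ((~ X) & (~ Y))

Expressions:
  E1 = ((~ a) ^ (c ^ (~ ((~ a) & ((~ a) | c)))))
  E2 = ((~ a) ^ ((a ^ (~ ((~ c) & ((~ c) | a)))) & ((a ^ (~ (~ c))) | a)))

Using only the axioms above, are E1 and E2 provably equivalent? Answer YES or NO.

YES

(1) (c ^ (~ ((~ a) & ((~ a) | c))))  =[xor_comm →]=  ((~ ((~ a) & ((~ a) | c))) ^ c)    ⊢ ((~ a) ^ ((~ ((~ a) & ((~ a) | c))) ^ c))
(2) ((~ a) & ((~ a) | c))  =[absorb_and →]=  (~ a)    ⊢ ((~ a) ^ ((~ (~ a)) ^ c))
(3) (~ (~ a))  =[not_not →]=  a    ⊢ ((~ a) ^ (a ^ c))
(4) c  =[not_not ←]=  (~ (~ c))    ⊢ ((~ a) ^ (a ^ (~ (~ c))))
(5) (a ^ (~ (~ c)))  =[absorb_and ←]=  ((a ^ (~ (~ c))) & ((a ^ (~ (~ c))) | a))    ⊢ ((~ a) ^ ((a ^ (~ (~ c))) & ((a ^ (~ (~ c))) | a)))
(6) (~ c)  =[absorb_and ←]=  ((~ c) & ((~ c) | a))    ⊢ E2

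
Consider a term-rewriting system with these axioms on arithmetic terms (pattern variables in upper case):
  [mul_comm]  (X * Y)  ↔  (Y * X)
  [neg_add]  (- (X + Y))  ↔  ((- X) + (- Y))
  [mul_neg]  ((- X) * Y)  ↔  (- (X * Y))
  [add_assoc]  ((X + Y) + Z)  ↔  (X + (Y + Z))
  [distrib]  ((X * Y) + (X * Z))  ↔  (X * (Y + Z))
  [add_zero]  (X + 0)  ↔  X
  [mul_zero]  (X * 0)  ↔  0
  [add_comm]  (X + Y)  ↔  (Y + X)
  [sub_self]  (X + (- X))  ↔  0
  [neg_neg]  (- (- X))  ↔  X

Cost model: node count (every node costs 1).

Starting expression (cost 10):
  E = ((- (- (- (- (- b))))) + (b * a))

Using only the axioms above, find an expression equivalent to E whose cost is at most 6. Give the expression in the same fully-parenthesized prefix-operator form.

step 1: neg_neg (→) rewrites (- (- (- b))) into (- b), now ((- (- (- b))) + (b * a))
step 2: add_comm (→) rewrites ((- (- (- b))) + (b * a)) into ((b * a) + (- (- (- b))))
step 3: neg_neg (→) rewrites (- (- (- b))) into (- b), reaching cost 6 (bound 6)

((b * a) + (- b))   [cost 6]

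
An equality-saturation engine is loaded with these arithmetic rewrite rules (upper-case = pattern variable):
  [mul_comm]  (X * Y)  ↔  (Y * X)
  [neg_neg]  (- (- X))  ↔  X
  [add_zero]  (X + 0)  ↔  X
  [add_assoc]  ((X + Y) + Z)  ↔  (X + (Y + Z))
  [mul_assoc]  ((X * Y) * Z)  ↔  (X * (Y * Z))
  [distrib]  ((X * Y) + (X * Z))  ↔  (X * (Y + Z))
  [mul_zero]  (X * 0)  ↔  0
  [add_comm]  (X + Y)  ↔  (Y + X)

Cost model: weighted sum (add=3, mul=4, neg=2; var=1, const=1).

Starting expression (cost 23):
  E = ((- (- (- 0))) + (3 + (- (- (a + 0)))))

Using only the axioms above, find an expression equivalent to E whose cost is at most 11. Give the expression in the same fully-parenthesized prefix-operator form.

((- 0) + (3 + a))   [cost 11]

step 1: add_zero (→) rewrites (a + 0) into a, now ((- (- (- 0))) + (3 + (- (- a))))
step 2: neg_neg (→) rewrites (- (- a)) into a, now ((- (- (- 0))) + (3 + a))
step 3: neg_neg (→) rewrites (- (- 0)) into 0, reaching cost 11 (bound 11)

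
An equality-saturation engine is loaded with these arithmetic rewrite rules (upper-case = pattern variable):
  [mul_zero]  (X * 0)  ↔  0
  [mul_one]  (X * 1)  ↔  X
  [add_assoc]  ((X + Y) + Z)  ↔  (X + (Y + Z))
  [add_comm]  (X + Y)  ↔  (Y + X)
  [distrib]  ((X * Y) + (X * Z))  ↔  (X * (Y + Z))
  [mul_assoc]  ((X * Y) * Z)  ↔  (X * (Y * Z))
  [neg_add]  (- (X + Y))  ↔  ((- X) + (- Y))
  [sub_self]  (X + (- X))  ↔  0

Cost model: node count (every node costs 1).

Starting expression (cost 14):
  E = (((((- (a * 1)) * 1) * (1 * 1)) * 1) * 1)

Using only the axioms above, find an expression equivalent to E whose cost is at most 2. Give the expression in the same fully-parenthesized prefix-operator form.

(1) (((((- (a * 1)) * 1) * (1 * 1)) * 1) * 1)  =[mul_one →]=  ((((- (a * 1)) * 1) * (1 * 1)) * 1)
(2) ((((- (a * 1)) * 1) * (1 * 1)) * 1)  =[mul_one →]=  (((- (a * 1)) * 1) * (1 * 1))
(3) (1 * 1)  =[mul_one →]=  1    ⊢ (((- (a * 1)) * 1) * 1)
(4) (((- (a * 1)) * 1) * 1)  =[mul_one →]=  ((- (a * 1)) * 1)
(5) ((- (a * 1)) * 1)  =[mul_one →]=  (- (a * 1))
(6) (a * 1)  =[mul_one →]=  a    ⊢ cost 2, within 2

(- a)   [cost 2]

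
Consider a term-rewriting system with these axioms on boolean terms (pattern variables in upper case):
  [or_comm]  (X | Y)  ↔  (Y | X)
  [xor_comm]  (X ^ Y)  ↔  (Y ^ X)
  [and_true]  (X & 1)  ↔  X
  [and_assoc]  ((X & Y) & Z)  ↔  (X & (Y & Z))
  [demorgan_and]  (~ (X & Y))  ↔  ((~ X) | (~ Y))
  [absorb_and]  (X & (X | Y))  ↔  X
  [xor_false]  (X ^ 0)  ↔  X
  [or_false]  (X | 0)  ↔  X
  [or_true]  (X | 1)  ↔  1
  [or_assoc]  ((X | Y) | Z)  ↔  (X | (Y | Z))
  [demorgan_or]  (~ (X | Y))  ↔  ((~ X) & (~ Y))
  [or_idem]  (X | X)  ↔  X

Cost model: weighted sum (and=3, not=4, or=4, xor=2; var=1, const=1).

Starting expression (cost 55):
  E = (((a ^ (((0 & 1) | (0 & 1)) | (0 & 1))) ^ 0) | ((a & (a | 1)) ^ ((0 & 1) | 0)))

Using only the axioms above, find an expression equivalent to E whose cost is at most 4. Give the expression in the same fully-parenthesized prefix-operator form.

(1) ((0 & 1) | (0 & 1))  =[or_idem →]=  (0 & 1)    ⊢ (((a ^ ((0 & 1) | (0 & 1))) ^ 0) | ((a & (a | 1)) ^ ((0 & 1) | 0)))
(2) (a & (a | 1))  =[absorb_and →]=  a    ⊢ (((a ^ ((0 & 1) | (0 & 1))) ^ 0) | (a ^ ((0 & 1) | 0)))
(3) ((0 & 1) | (0 & 1))  =[or_idem →]=  (0 & 1)    ⊢ (((a ^ (0 & 1)) ^ 0) | (a ^ ((0 & 1) | 0)))
(4) ((0 & 1) | 0)  =[or_false →]=  (0 & 1)    ⊢ (((a ^ (0 & 1)) ^ 0) | (a ^ (0 & 1)))
(5) (0 & 1)  =[and_true →]=  0    ⊢ (((a ^ (0 & 1)) ^ 0) | (a ^ 0))
(6) ((a ^ (0 & 1)) ^ 0)  =[xor_false →]=  (a ^ (0 & 1))    ⊢ ((a ^ (0 & 1)) | (a ^ 0))
(7) (0 & 1)  =[and_true →]=  0    ⊢ ((a ^ 0) | (a ^ 0))
(8) ((a ^ 0) | (a ^ 0))  =[or_idem →]=  (a ^ 0)    ⊢ cost 4, within 4

(a ^ 0)   [cost 4]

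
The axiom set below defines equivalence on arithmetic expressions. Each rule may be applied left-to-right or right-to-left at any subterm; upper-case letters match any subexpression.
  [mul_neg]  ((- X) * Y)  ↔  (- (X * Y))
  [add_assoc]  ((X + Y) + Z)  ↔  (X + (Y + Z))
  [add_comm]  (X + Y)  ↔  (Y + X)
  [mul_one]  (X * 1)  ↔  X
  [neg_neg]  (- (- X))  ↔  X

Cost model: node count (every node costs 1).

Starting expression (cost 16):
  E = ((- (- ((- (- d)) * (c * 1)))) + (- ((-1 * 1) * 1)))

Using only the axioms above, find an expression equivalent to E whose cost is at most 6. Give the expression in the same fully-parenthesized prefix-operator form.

((d * c) + (- -1))   [cost 6]

(1) (- (- ((- (- d)) * (c * 1))))  =[neg_neg →]=  ((- (- d)) * (c * 1))    ⊢ (((- (- d)) * (c * 1)) + (- ((-1 * 1) * 1)))
(2) (c * 1)  =[mul_one →]=  c    ⊢ (((- (- d)) * c) + (- ((-1 * 1) * 1)))
(3) (-1 * 1)  =[mul_one →]=  -1    ⊢ (((- (- d)) * c) + (- (-1 * 1)))
(4) (- (- d))  =[neg_neg →]=  d    ⊢ ((d * c) + (- (-1 * 1)))
(5) (-1 * 1)  =[mul_one →]=  -1    ⊢ cost 6, within 6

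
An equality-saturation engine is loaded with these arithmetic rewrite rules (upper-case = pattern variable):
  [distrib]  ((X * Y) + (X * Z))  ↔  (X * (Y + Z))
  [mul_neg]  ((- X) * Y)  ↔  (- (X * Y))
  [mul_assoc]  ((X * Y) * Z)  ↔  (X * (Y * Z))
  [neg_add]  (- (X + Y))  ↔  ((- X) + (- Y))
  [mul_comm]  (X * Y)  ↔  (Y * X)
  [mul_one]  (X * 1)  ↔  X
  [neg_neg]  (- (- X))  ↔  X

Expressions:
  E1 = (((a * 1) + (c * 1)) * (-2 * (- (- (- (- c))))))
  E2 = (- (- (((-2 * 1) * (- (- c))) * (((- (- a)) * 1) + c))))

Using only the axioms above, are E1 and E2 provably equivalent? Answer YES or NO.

YES

1. [neg_neg →] (- (- (- c)))  →  (- c);  E1 = (((a * 1) + (c * 1)) * (-2 * (- (- c))))
2. [mul_comm →] (((a * 1) + (c * 1)) * (-2 * (- (- c))))  →  ((-2 * (- (- c))) * ((a * 1) + (c * 1)))
3. [neg_neg →] (- (- c))  →  c;  E1 = ((-2 * c) * ((a * 1) + (c * 1)))
4. [mul_one →] (c * 1)  →  c;  E1 = ((-2 * c) * ((a * 1) + c))
5. [mul_one →] (a * 1)  →  a;  E1 = ((-2 * c) * (a + c))
6. [mul_one ←] -2  →  (-2 * 1);  E1 = (((-2 * 1) * c) * (a + c))
7. [mul_one ←] a  →  (a * 1);  E1 = (((-2 * 1) * c) * ((a * 1) + c))
8. [neg_neg ←] c  →  (- (- c));  E1 = (((-2 * 1) * (- (- c))) * ((a * 1) + c))
9. [neg_neg ←] a  →  (- (- a));  E1 = (((-2 * 1) * (- (- c))) * (((- (- a)) * 1) + c))
10. [neg_neg ←] (((-2 * 1) * (- (- c))) * (((- (- a)) * 1) + c))  →  (- (- (((-2 * 1) * (- (- c))) * (((- (- a)) * 1) + c))));  this is E2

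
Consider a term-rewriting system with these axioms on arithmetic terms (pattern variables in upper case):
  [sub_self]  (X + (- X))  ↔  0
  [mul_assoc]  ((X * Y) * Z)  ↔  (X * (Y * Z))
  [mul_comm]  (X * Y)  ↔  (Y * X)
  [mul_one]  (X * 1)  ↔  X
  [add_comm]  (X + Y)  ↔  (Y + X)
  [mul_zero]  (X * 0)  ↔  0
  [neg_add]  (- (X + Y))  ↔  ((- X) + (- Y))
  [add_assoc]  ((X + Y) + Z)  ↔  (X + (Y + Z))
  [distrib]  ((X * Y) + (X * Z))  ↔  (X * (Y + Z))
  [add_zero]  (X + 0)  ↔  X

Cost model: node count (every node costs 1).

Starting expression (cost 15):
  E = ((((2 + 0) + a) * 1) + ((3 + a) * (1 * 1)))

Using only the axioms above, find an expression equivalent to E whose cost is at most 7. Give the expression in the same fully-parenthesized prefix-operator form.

((2 + a) + (3 + a))   [cost 7]

step 1: mul_one (→) rewrites (((2 + 0) + a) * 1) into ((2 + 0) + a), now (((2 + 0) + a) + ((3 + a) * (1 * 1)))
step 2: mul_one (→) rewrites (1 * 1) into 1, now (((2 + 0) + a) + ((3 + a) * 1))
step 3: add_zero (→) rewrites (2 + 0) into 2, now ((2 + a) + ((3 + a) * 1))
step 4: mul_one (→) rewrites ((3 + a) * 1) into (3 + a), reaching cost 7 (bound 7)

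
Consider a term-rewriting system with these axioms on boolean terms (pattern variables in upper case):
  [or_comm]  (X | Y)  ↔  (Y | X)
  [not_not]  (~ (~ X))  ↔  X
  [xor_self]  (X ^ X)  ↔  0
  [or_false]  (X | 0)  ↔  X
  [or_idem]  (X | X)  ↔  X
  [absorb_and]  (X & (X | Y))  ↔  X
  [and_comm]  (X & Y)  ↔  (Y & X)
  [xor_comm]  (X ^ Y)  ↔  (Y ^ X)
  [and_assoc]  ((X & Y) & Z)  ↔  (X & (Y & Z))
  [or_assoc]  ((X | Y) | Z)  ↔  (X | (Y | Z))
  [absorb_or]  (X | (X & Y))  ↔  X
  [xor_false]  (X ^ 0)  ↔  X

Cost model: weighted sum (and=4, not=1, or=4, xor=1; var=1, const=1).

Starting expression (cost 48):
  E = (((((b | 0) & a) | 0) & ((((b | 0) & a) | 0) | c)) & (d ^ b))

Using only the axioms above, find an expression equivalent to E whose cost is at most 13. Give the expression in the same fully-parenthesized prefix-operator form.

((b & a) & (d ^ b))   [cost 13]

(1) ((((b | 0) & a) | 0) & ((((b | 0) & a) | 0) | c))  =[absorb_and →]=  (((b | 0) & a) | 0)    ⊢ ((((b | 0) & a) | 0) & (d ^ b))
(2) (((b | 0) & a) | 0)  =[or_false →]=  ((b | 0) & a)    ⊢ (((b | 0) & a) & (d ^ b))
(3) (b | 0)  =[or_false →]=  b    ⊢ cost 13, within 13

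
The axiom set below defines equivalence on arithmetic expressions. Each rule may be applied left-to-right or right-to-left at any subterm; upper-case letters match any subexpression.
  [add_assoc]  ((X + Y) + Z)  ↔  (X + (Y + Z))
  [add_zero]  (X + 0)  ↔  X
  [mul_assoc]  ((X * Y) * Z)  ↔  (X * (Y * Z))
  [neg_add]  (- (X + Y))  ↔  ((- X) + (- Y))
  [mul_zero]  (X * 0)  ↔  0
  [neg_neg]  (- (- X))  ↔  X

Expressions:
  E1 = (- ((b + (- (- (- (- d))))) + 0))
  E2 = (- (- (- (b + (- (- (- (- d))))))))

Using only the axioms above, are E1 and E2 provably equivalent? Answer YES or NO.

YES

step 1: add_zero (→) rewrites ((b + (- (- (- (- d))))) + 0) into (b + (- (- (- (- d))))), now (- (b + (- (- (- (- d))))))
step 2: neg_neg (→) rewrites (- (- (- (- d)))) into (- (- d)), now (- (b + (- (- d))))
step 3: neg_neg (←) rewrites (b + (- (- d))) into (- (- (b + (- (- d))))), now (- (- (- (b + (- (- d))))))
step 4: neg_neg (←) rewrites (- d) into (- (- (- d))), which is E2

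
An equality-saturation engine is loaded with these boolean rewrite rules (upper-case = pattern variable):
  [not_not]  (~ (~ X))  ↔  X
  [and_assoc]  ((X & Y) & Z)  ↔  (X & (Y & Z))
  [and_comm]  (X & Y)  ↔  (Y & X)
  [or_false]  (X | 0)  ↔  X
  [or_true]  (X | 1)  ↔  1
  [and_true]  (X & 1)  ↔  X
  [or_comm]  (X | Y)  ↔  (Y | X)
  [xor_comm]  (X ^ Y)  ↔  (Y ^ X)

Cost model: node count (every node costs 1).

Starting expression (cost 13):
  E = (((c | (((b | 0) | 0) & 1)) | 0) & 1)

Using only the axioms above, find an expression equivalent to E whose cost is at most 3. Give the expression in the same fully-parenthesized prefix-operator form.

(b | c)   [cost 3]

1. [or_false →] ((b | 0) | 0)  →  (b | 0);  E = (((c | ((b | 0) & 1)) | 0) & 1)
2. [and_true →] (((c | ((b | 0) & 1)) | 0) & 1)  →  ((c | ((b | 0) & 1)) | 0)
3. [or_comm →] (c | ((b | 0) & 1))  →  (((b | 0) & 1) | c);  E = ((((b | 0) & 1) | c) | 0)
4. [or_false →] (b | 0)  →  b;  E = (((b & 1) | c) | 0)
5. [or_false →] (((b & 1) | c) | 0)  →  ((b & 1) | c)
6. [and_true →] (b & 1)  →  b;  cost 3 ≤ 3, done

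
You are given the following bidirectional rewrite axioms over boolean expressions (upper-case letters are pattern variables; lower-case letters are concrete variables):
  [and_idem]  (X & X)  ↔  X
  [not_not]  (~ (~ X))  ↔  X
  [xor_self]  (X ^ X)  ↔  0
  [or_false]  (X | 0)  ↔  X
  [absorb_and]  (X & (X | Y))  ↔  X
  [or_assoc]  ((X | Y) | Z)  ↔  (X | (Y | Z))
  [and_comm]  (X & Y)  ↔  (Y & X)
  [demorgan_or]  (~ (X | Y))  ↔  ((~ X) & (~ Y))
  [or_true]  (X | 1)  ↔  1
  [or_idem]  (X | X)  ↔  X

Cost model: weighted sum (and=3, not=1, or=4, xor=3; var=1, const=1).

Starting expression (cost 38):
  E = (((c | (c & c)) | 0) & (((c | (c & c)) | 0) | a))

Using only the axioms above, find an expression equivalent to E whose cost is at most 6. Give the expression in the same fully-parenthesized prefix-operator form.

(c | 0)   [cost 6]

(1) (((c | (c & c)) | 0) & (((c | (c & c)) | 0) | a))  =[absorb_and →]=  ((c | (c & c)) | 0)
(2) (c & c)  =[and_idem →]=  c    ⊢ ((c | c) | 0)
(3) (c | c)  =[or_idem →]=  c    ⊢ cost 6, within 6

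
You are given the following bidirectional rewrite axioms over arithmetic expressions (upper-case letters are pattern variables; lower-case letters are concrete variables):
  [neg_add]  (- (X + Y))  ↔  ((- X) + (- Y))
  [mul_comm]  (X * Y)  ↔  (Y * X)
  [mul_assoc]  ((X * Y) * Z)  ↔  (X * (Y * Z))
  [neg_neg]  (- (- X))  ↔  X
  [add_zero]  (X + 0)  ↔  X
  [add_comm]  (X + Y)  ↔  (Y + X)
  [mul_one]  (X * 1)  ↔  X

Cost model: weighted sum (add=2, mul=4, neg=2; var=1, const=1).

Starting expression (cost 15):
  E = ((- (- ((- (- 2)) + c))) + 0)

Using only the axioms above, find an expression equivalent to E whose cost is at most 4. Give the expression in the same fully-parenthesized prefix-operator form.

(2 + c)   [cost 4]

step 1: add_zero (→) rewrites ((- (- ((- (- 2)) + c))) + 0) into (- (- ((- (- 2)) + c)))
step 2: neg_neg (→) rewrites (- (- 2)) into 2, now (- (- (2 + c)))
step 3: neg_neg (→) rewrites (- (- (2 + c))) into (2 + c), reaching cost 4 (bound 4)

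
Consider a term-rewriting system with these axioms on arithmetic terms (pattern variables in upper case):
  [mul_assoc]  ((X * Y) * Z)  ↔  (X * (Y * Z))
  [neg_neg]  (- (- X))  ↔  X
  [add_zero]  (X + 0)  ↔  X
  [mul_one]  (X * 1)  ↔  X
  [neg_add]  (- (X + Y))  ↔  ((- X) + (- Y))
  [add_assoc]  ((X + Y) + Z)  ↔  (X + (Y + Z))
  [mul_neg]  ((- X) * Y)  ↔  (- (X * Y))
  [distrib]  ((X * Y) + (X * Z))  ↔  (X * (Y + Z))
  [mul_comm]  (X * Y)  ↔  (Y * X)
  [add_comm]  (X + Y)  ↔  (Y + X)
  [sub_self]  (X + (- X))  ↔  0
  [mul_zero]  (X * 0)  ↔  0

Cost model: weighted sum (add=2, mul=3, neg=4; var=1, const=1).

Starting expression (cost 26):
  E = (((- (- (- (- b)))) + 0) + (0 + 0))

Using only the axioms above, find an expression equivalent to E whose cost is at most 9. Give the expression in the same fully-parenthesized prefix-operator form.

step 1: neg_neg (→) rewrites (- (- (- (- b)))) into (- (- b)), now (((- (- b)) + 0) + (0 + 0))
step 2: add_zero (→) rewrites ((- (- b)) + 0) into (- (- b)), now ((- (- b)) + (0 + 0))
step 3: add_zero (→) rewrites (0 + 0) into 0, now ((- (- b)) + 0)
step 4: add_zero (→) rewrites ((- (- b)) + 0) into (- (- b)), reaching cost 9 (bound 9)

(- (- b))   [cost 9]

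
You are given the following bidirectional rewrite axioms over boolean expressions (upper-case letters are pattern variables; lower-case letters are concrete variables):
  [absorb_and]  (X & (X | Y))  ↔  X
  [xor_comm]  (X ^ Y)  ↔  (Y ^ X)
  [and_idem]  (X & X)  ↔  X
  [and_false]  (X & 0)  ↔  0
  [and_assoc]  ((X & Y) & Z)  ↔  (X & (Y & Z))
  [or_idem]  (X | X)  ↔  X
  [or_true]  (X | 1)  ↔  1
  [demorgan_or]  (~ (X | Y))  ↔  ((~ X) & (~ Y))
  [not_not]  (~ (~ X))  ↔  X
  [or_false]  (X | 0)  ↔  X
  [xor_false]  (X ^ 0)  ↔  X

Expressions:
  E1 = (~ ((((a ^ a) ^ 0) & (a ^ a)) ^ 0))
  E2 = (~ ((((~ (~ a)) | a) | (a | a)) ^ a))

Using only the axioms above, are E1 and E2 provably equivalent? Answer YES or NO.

1. [xor_false →] ((a ^ a) ^ 0)  →  (a ^ a);  E1 = (~ (((a ^ a) & (a ^ a)) ^ 0))
2. [and_idem →] ((a ^ a) & (a ^ a))  →  (a ^ a);  E1 = (~ ((a ^ a) ^ 0))
3. [xor_false →] ((a ^ a) ^ 0)  →  (a ^ a);  E1 = (~ (a ^ a))
4. [or_idem ←] a  →  (a | a);  E1 = (~ ((a | a) ^ a))
5. [or_idem ←] (a | a)  →  ((a | a) | (a | a));  E1 = (~ (((a | a) | (a | a)) ^ a))
6. [not_not ←] a  →  (~ (~ a));  this is E2

YES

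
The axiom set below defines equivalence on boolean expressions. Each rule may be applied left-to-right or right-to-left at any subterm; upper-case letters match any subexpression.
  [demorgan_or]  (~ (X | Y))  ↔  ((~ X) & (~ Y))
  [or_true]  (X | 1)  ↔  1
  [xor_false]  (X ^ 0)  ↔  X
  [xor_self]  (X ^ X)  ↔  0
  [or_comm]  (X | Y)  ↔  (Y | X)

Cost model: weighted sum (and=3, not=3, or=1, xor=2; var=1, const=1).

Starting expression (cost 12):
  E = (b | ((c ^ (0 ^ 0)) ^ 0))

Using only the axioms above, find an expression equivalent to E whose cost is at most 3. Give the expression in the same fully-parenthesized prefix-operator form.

(1) (0 ^ 0)  =[xor_false →]=  0    ⊢ (b | ((c ^ 0) ^ 0))
(2) (c ^ 0)  =[xor_false →]=  c    ⊢ (b | (c ^ 0))
(3) (c ^ 0)  =[xor_false →]=  c    ⊢ cost 3, within 3

(b | c)   [cost 3]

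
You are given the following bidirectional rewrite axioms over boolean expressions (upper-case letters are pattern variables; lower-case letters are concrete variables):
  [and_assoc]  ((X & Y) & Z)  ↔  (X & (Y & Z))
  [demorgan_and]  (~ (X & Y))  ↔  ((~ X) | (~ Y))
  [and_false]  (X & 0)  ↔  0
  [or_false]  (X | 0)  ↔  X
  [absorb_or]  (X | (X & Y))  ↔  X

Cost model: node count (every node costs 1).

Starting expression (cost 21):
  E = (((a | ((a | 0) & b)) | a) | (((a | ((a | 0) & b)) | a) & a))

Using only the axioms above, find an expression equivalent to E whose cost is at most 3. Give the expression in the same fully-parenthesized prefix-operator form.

(a | a)   [cost 3]

step 1: absorb_or (→) rewrites (((a | ((a | 0) & b)) | a) | (((a | ((a | 0) & b)) | a) & a)) into ((a | ((a | 0) & b)) | a)
step 2: or_false (→) rewrites (a | 0) into a, now ((a | (a & b)) | a)
step 3: absorb_or (→) rewrites (a | (a & b)) into a, reaching cost 3 (bound 3)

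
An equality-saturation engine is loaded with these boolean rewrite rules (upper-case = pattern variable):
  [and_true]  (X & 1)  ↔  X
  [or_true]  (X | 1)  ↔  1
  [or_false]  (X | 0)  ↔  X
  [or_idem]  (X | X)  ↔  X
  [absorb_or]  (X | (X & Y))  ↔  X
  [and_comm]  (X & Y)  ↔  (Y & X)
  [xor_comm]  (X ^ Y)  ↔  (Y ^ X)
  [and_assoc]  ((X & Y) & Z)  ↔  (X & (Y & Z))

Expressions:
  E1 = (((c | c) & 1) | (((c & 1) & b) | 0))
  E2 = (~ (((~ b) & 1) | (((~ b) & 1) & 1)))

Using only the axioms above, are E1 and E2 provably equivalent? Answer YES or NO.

NO

Every axiom is a valid identity, so a rewrite proof would force E1 and E2 to agree under every assignment.
At b=0, c=1: E1 = 1 but E2 = 0; they differ, so no derivation exists.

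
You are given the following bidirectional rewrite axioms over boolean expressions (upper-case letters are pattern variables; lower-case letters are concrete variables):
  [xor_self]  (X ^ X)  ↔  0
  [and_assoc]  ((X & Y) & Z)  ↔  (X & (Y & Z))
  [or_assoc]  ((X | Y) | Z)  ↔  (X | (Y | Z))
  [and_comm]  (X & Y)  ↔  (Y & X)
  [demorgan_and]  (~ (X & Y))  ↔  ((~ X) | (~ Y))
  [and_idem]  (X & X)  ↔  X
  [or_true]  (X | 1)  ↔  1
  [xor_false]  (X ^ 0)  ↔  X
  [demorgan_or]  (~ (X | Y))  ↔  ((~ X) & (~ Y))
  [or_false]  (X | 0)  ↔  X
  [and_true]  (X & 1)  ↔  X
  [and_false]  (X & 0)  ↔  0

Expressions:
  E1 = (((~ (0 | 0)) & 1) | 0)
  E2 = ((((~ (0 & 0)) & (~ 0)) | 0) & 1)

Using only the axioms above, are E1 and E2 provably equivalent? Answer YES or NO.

step 1: demorgan_or (→) rewrites (~ (0 | 0)) into ((~ 0) & (~ 0)), now ((((~ 0) & (~ 0)) & 1) | 0)
step 2: or_false (→) rewrites ((((~ 0) & (~ 0)) & 1) | 0) into (((~ 0) & (~ 0)) & 1)
step 3: and_true (→) rewrites (((~ 0) & (~ 0)) & 1) into ((~ 0) & (~ 0))
step 4: and_idem (←) rewrites 0 into (0 & 0), now ((~ (0 & 0)) & (~ 0))
step 5: and_true (←) rewrites ((~ (0 & 0)) & (~ 0)) into (((~ (0 & 0)) & (~ 0)) & 1)
step 6: or_false (←) rewrites ((~ (0 & 0)) & (~ 0)) into (((~ (0 & 0)) & (~ 0)) | 0), which is E2

YES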